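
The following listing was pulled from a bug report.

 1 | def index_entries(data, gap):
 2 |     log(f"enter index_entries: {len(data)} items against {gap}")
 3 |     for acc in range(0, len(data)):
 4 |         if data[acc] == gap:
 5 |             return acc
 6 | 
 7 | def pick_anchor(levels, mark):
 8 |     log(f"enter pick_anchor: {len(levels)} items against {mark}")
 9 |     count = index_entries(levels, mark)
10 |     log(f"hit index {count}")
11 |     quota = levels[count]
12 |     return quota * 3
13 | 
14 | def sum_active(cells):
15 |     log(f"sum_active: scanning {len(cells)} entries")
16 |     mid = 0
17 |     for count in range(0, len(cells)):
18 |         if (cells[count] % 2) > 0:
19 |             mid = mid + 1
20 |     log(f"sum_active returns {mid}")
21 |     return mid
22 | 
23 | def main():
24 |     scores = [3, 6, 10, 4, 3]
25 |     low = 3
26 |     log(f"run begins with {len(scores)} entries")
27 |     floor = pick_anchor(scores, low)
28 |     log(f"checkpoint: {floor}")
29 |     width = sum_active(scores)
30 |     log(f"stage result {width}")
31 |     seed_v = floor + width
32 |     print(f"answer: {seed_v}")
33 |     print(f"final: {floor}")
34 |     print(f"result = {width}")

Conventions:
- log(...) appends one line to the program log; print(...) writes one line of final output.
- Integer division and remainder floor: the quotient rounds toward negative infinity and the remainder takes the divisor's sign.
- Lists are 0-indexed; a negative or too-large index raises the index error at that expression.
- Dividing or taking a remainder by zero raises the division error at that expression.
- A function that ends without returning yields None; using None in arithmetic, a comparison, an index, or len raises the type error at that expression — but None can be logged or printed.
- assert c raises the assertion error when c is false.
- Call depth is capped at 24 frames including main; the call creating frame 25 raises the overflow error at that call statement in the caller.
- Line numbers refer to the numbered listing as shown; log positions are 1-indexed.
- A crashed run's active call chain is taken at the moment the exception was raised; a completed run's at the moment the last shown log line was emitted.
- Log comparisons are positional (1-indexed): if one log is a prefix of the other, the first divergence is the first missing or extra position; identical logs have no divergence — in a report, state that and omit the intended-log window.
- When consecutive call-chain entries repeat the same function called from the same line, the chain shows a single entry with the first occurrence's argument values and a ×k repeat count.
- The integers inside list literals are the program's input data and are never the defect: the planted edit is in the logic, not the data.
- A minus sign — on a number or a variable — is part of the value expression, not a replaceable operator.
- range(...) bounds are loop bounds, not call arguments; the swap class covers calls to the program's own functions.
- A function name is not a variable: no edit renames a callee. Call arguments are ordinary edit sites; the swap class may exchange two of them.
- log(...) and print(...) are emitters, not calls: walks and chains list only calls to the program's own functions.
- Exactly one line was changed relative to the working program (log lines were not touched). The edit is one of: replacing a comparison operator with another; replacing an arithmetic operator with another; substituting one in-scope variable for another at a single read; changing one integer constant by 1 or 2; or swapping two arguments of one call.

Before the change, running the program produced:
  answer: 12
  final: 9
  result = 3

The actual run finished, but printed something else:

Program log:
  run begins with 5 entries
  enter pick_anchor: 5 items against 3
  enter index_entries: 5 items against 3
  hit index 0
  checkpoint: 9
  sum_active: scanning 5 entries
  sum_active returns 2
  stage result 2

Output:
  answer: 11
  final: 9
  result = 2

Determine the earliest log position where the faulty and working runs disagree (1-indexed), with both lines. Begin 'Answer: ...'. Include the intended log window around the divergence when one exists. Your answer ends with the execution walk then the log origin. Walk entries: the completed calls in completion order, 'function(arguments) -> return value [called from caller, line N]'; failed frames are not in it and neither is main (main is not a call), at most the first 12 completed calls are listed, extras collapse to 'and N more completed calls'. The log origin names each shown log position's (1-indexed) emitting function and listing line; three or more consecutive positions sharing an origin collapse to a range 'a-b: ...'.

Answer: position 7 — the shown line 'sum_active returns 2' should read 'sum_active returns 3'.
Intended log window:
  5: checkpoint: 9
  6: sum_active: scanning 5 entries
  7: sum_active returns 3
  8: stage result 3
Execution walk:
  index_entries([3, 6, 10, 4, 3], 3) -> 0  [called from pick_anchor, line 9]
  pick_anchor([3, 6, 10, 4, 3], 3) -> 9  [called from main, line 27]
  sum_active([3, 6, 10, 4, 3]) -> 2  [called from main, line 29]
Log origin:
  1: emitted by main (line 26)
  2: emitted by pick_anchor (line 8)
  3: emitted by index_entries (line 2)
  4: emitted by pick_anchor (line 10)
  5: emitted by main (line 28)
  6: emitted by sum_active (line 15)
  7: emitted by sum_active (line 20)
  8: emitted by main (line 30)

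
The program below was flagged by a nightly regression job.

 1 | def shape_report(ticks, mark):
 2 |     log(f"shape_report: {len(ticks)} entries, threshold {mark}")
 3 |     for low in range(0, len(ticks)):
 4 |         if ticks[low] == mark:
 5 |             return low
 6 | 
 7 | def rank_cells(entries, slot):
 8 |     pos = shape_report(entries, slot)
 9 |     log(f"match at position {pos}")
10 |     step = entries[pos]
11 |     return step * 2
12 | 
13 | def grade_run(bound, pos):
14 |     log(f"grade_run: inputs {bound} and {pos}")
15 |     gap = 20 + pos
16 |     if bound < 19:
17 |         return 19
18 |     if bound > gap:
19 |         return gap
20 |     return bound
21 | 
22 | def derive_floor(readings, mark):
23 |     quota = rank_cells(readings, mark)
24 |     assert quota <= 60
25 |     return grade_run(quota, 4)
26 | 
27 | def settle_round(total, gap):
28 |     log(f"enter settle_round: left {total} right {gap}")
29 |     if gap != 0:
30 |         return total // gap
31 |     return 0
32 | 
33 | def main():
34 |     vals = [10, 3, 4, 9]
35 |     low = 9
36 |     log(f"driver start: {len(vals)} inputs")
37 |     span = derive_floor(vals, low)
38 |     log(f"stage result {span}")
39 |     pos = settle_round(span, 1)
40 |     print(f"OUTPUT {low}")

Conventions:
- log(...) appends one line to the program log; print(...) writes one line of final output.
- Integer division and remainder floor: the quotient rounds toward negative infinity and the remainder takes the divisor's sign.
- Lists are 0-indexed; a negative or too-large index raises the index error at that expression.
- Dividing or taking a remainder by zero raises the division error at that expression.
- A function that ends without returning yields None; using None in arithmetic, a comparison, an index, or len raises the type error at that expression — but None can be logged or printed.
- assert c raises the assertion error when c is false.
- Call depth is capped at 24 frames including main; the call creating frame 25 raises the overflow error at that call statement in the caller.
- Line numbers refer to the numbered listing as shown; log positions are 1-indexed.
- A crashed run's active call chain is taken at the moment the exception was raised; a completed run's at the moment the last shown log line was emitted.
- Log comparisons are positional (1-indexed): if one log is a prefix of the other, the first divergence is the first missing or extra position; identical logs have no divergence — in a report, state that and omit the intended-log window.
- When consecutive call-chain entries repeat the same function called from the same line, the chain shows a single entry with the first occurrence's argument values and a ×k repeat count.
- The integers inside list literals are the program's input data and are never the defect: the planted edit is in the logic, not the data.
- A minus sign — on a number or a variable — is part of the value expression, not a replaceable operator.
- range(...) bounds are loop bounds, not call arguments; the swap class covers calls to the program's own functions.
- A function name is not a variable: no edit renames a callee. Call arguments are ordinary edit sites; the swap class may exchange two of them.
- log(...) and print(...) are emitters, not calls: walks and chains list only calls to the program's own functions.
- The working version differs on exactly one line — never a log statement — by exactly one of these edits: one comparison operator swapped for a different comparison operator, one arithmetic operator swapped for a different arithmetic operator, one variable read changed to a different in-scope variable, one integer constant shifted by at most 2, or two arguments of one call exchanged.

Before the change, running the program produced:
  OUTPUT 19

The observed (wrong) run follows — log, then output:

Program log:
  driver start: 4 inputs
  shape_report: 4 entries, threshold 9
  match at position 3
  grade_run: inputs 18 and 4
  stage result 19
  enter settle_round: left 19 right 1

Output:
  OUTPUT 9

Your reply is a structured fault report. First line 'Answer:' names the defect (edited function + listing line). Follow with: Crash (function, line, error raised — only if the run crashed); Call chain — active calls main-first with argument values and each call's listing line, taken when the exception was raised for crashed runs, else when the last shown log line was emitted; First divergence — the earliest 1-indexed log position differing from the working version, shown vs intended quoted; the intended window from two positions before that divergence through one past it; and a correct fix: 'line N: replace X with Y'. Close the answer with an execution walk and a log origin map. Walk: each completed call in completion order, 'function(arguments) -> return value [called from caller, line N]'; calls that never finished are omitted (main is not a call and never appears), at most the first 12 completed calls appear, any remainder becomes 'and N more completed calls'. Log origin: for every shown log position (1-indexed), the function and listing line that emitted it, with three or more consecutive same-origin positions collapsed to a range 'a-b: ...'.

Answer: the defect is in main at line 40.
Key fact: No log line changed; the fault shows up purely in the output.
Call chain: main -> settle_round(19, 1) (called at line 39).
First divergence: there is none — every log position agrees.
Execution walk:
  shape_report([10, 3, 4, 9], 9) -> 3  [called from rank_cells, line 8]
  rank_cells([10, 3, 4, 9], 9) -> 18  [called from derive_floor, line 23]
  grade_run(18, 4) -> 19  [called from derive_floor, line 25]
  derive_floor([10, 3, 4, 9], 9) -> 19  [called from main, line 37]
  settle_round(19, 1) -> 19  [called from main, line 39]
Log origins:
  1: logged in main at line 36
  2: logged in shape_report at line 2
  3: logged in rank_cells at line 9
  4: logged in grade_run at line 14
  5: logged in main at line 38
  6: logged in settle_round at line 28
A correct fix: line 40: replace `low` with `pos`.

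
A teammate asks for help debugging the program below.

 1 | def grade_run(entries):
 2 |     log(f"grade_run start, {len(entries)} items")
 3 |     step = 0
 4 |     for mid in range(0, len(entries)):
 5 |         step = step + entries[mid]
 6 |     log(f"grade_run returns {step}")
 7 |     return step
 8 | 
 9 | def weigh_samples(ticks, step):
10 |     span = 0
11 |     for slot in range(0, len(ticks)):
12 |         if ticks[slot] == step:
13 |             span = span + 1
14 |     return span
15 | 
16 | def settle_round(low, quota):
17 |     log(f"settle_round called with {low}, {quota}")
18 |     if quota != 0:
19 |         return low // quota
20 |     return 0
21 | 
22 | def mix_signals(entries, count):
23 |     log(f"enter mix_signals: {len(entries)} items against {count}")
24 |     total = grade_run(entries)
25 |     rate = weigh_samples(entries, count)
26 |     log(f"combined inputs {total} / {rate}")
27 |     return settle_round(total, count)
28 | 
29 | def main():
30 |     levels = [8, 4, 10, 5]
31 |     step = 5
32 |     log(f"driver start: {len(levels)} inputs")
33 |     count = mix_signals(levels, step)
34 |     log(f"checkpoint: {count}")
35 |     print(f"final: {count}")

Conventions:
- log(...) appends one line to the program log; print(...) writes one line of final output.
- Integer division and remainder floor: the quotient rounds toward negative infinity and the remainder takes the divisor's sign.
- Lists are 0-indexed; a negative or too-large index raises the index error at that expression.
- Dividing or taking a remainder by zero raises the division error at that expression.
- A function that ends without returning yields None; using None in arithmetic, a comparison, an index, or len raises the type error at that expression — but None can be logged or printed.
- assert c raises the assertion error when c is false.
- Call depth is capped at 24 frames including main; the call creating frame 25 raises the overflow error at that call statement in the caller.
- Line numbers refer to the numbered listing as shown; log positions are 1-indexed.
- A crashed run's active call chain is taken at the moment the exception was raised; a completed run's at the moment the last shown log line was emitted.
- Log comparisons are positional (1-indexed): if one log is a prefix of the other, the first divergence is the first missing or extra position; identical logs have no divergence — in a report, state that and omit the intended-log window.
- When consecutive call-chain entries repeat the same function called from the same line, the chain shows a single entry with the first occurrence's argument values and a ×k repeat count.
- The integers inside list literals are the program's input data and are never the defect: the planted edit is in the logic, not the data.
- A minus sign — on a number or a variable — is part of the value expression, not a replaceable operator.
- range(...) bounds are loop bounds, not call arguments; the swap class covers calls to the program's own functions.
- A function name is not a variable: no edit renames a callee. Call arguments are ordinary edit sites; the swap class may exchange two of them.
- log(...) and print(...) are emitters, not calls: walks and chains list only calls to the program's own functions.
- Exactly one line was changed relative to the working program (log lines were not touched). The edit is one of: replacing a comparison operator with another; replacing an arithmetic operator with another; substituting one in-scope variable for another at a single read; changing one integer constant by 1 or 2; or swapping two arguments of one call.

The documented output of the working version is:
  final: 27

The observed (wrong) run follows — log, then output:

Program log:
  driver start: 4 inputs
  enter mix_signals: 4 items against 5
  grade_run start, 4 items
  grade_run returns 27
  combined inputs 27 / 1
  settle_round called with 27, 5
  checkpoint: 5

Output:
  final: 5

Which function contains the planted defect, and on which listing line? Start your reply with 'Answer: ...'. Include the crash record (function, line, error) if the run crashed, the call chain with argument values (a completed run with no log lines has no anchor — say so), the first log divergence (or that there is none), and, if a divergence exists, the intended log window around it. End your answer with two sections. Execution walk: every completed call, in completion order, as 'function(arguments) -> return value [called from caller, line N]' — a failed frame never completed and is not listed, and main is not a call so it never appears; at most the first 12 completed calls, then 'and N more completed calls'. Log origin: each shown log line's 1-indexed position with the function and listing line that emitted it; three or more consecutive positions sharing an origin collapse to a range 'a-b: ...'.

Answer: the defect is in mix_signals at line 27.
Key fact: The earliest visible damage is log position 6 — 'settle_round called with 27, 5' rather than the intended 'settle_round called with 27, 1'.
Call chain: main.
First divergence: position 6 — shown 'settle_round called with 27, 5', intended 'settle_round called with 27, 1'.
Intended log window:
  4: grade_run returns 27
  5: combined inputs 27 / 1
  6: settle_round called with 27, 1
  7: checkpoint: 27
Execution walk:
  grade_run([8, 4, 10, 5]) -> 27  [called from mix_signals, line 24]
  weigh_samples([8, 4, 10, 5], 5) -> 1  [called from mix_signals, line 25]
  settle_round(27, 5) -> 5  [called from mix_signals, line 27]
  mix_signals([8, 4, 10, 5], 5) -> 5  [called from main, line 33]
Log line origins:
  1: from main, line 32
  2: from mix_signals, line 23
  3: from grade_run, line 2
  4: from grade_run, line 6
  5: from mix_signals, line 26
  6: from settle_round, line 17
  7: from main, line 34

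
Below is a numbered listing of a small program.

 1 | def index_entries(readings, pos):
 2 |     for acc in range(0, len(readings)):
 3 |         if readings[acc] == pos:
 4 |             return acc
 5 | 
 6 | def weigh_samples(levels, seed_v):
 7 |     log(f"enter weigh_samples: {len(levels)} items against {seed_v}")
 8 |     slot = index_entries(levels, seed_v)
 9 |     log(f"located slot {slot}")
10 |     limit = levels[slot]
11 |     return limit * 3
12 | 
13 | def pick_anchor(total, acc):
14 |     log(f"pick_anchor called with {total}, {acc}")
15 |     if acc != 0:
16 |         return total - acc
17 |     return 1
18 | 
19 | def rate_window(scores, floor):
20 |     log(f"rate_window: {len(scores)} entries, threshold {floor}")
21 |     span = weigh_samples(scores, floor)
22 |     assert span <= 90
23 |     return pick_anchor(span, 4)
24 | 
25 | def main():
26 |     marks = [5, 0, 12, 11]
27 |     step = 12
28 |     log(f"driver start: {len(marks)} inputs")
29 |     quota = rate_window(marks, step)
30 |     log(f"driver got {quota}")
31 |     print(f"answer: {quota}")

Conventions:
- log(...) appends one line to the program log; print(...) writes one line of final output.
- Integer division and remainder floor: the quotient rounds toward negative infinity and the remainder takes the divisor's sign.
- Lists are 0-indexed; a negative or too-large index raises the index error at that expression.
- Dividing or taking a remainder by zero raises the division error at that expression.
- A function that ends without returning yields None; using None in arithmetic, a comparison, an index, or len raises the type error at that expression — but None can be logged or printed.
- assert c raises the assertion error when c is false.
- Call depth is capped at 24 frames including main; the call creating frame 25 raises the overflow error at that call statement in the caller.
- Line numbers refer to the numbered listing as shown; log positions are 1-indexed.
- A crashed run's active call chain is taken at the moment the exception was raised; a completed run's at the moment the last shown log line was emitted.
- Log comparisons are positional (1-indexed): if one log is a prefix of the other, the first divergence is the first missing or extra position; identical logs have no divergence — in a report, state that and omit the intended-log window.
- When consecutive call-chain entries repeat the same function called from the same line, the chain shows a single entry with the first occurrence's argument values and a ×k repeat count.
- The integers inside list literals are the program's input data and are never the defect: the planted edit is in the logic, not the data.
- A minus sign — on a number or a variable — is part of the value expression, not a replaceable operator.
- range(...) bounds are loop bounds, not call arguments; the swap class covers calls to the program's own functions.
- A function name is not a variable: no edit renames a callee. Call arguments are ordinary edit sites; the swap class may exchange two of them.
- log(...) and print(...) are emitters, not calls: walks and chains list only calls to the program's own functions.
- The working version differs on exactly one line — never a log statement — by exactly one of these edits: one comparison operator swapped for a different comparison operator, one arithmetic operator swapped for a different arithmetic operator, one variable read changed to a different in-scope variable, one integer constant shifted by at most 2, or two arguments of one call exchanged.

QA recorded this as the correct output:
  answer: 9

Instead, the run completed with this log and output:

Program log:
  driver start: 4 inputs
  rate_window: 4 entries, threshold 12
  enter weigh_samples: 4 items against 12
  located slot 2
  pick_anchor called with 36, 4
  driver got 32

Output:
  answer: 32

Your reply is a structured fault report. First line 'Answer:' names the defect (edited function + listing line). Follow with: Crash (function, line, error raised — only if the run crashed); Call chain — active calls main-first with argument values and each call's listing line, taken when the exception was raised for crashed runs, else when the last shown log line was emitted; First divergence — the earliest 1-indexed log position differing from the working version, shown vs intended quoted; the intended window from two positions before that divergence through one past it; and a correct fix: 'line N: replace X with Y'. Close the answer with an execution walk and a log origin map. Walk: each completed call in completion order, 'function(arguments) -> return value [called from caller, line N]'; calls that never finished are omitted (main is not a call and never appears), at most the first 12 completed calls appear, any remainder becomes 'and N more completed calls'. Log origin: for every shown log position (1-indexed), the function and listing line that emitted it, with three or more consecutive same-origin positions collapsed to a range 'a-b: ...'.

Answer: the defect is in pick_anchor at line 16.
Key observation: At log position 6 the runs split — shown 'driver got 32', but the working version logs 'driver got 9'.
Call chain: main.
First divergence: position 6 — the shown line 'driver got 32' should read 'driver got 9'.
Intended log window:
  4: located slot 2
  5: pick_anchor called with 36, 4
  6: driver got 9
Execution walk:
  index_entries([5, 0, 12, 11], 12) -> 2  [called from weigh_samples, line 8]
  weigh_samples([5, 0, 12, 11], 12) -> 36  [called from rate_window, line 21]
  pick_anchor(36, 4) -> 32  [called from rate_window, line 23]
  rate_window([5, 0, 12, 11], 12) -> 32  [called from main, line 29]
Origin of each log line:
  1: emitted by main (line 28)
  2: emitted by rate_window (line 20)
  3: emitted by weigh_samples (line 7)
  4: emitted by weigh_samples (line 9)
  5: emitted by pick_anchor (line 14)
  6: emitted by main (line 30)
A correct fix: line 16: replace `-` with `//`.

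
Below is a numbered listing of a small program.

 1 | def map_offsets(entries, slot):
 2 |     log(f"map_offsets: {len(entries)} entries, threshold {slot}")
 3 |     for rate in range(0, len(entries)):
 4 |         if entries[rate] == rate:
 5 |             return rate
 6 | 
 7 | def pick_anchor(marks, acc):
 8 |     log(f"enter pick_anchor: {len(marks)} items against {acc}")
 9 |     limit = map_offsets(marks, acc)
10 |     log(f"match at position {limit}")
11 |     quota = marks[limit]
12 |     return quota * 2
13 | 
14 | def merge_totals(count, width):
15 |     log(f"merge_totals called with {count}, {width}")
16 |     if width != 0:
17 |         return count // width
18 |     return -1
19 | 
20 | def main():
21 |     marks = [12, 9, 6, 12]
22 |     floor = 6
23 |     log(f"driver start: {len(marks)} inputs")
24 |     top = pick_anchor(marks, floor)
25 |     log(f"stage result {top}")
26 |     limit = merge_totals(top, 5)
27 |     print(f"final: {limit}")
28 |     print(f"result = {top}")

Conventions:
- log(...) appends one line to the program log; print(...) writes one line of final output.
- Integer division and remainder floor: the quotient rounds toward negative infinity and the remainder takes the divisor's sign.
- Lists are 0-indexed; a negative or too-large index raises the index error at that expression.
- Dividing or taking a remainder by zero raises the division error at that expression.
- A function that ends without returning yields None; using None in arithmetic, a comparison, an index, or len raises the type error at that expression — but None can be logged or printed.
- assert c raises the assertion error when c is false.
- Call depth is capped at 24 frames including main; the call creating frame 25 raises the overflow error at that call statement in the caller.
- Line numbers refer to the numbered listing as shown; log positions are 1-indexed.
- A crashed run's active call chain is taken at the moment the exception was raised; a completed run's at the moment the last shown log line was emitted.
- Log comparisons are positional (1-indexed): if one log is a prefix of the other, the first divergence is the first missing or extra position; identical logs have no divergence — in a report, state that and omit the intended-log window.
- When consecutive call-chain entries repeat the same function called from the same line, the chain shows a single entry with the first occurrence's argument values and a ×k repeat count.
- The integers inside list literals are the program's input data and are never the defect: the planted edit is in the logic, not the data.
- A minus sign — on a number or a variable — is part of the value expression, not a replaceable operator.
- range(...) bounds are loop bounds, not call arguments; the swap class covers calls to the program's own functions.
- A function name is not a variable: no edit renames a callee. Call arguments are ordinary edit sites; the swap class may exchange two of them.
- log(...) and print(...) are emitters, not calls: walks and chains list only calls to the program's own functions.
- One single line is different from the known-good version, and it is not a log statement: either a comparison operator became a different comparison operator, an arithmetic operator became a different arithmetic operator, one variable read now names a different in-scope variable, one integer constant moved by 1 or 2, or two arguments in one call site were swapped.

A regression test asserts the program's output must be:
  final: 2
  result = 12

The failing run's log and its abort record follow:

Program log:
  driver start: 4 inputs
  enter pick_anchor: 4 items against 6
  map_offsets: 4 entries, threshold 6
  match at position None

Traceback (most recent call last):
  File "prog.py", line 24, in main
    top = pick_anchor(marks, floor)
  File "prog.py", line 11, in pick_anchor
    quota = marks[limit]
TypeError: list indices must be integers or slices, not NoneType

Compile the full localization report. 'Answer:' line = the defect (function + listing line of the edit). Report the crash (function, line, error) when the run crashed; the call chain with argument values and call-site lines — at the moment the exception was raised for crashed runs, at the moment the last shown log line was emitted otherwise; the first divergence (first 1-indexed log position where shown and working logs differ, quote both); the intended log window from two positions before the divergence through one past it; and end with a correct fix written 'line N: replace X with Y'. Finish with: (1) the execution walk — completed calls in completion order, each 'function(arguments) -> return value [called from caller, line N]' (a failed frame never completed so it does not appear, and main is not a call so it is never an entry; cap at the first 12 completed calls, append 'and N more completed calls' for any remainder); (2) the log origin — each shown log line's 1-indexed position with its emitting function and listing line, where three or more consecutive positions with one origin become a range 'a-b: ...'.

Answer: the defect is in map_offsets at line 4.
Key fact: Position 4 is the first bad log line: 'match at position None' should read 'match at position 2'.
Crash: pick_anchor, line 11, TypeError.
Call chain: main -> pick_anchor([12, 9, 6, 12], 6) (called at line 24).
First divergence: position 4 — the shown line 'match at position None' should read 'match at position 2'.
Intended log window:
  2: enter pick_anchor: 4 items against 6
  3: map_offsets: 4 entries, threshold 6
  4: match at position 2
  5: stage result 12
Execution walk:
  map_offsets([12, 9, 6, 12], 6) -> None  [called from pick_anchor, line 9]
Log origins:
  1 — main, line 23
  2 — pick_anchor, line 8
  3 — map_offsets, line 2
  4 — pick_anchor, line 10
A correct fix: line 4: replace `entries[rate] == rate` with `entries[rate] == slot`.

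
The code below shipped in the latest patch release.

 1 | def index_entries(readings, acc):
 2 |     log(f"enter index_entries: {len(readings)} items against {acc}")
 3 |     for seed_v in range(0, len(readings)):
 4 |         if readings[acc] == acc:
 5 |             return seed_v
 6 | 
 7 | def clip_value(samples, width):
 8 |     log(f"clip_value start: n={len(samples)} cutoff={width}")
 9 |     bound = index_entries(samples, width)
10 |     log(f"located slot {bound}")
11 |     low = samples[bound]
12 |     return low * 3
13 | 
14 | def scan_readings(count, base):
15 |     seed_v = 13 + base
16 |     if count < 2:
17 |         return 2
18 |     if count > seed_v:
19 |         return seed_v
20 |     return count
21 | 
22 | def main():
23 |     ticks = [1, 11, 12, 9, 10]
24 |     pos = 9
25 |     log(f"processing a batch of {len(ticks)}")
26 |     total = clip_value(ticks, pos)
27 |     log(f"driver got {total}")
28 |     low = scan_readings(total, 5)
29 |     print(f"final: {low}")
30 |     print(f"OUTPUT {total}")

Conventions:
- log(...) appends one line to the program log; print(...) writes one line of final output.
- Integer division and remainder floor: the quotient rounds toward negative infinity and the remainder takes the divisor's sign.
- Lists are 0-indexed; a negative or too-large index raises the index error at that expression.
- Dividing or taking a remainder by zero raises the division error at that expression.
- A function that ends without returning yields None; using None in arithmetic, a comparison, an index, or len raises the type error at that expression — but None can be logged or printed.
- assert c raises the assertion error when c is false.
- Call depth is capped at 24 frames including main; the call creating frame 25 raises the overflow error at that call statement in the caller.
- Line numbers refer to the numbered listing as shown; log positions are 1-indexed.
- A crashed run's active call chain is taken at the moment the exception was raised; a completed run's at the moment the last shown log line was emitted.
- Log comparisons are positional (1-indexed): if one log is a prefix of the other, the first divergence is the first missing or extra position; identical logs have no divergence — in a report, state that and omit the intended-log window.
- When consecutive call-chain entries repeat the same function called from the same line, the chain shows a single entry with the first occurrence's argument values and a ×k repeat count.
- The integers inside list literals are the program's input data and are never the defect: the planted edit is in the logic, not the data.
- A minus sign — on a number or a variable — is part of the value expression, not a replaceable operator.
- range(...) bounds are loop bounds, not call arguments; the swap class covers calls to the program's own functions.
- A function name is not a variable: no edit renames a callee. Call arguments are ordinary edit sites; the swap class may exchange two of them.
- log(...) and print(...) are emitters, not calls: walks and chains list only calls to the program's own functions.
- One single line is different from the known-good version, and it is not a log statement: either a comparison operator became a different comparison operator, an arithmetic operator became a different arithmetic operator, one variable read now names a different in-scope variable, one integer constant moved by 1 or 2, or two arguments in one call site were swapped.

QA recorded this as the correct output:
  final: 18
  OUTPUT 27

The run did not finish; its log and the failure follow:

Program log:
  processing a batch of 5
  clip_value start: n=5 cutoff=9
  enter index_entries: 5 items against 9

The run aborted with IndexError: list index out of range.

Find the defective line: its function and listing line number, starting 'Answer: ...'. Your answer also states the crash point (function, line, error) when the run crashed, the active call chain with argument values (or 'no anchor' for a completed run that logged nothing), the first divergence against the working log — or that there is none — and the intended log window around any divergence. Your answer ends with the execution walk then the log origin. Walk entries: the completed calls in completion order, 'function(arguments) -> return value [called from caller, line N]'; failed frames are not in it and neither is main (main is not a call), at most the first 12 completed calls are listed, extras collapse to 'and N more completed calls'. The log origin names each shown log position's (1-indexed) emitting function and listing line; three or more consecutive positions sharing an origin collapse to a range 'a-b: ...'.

Answer: the defect is in index_entries at line 4.
Key fact: The faulty run's log stops after 3 lines; the working version's next line would be 'located slot 3'.
Crash: index_entries, line 4, IndexError.
Call chain: main -> clip_value([1, 11, 12, 9, 10], 9) (called at line 26) -> index_entries([1, 11, 12, 9, 10], 9) (called at line 9).
First divergence: position 4 — the faulty run's log ends after 3 lines; the working version continues with 'located slot 3'.
Intended log window:
  2: clip_value start: n=5 cutoff=9
  3: enter index_entries: 5 items against 9
  4: located slot 3
  5: driver got 27
Execution walk:
  (no call completed)
Log origins:
  1: logged in main at line 25
  2: logged in clip_value at line 8
  3: logged in index_entries at line 2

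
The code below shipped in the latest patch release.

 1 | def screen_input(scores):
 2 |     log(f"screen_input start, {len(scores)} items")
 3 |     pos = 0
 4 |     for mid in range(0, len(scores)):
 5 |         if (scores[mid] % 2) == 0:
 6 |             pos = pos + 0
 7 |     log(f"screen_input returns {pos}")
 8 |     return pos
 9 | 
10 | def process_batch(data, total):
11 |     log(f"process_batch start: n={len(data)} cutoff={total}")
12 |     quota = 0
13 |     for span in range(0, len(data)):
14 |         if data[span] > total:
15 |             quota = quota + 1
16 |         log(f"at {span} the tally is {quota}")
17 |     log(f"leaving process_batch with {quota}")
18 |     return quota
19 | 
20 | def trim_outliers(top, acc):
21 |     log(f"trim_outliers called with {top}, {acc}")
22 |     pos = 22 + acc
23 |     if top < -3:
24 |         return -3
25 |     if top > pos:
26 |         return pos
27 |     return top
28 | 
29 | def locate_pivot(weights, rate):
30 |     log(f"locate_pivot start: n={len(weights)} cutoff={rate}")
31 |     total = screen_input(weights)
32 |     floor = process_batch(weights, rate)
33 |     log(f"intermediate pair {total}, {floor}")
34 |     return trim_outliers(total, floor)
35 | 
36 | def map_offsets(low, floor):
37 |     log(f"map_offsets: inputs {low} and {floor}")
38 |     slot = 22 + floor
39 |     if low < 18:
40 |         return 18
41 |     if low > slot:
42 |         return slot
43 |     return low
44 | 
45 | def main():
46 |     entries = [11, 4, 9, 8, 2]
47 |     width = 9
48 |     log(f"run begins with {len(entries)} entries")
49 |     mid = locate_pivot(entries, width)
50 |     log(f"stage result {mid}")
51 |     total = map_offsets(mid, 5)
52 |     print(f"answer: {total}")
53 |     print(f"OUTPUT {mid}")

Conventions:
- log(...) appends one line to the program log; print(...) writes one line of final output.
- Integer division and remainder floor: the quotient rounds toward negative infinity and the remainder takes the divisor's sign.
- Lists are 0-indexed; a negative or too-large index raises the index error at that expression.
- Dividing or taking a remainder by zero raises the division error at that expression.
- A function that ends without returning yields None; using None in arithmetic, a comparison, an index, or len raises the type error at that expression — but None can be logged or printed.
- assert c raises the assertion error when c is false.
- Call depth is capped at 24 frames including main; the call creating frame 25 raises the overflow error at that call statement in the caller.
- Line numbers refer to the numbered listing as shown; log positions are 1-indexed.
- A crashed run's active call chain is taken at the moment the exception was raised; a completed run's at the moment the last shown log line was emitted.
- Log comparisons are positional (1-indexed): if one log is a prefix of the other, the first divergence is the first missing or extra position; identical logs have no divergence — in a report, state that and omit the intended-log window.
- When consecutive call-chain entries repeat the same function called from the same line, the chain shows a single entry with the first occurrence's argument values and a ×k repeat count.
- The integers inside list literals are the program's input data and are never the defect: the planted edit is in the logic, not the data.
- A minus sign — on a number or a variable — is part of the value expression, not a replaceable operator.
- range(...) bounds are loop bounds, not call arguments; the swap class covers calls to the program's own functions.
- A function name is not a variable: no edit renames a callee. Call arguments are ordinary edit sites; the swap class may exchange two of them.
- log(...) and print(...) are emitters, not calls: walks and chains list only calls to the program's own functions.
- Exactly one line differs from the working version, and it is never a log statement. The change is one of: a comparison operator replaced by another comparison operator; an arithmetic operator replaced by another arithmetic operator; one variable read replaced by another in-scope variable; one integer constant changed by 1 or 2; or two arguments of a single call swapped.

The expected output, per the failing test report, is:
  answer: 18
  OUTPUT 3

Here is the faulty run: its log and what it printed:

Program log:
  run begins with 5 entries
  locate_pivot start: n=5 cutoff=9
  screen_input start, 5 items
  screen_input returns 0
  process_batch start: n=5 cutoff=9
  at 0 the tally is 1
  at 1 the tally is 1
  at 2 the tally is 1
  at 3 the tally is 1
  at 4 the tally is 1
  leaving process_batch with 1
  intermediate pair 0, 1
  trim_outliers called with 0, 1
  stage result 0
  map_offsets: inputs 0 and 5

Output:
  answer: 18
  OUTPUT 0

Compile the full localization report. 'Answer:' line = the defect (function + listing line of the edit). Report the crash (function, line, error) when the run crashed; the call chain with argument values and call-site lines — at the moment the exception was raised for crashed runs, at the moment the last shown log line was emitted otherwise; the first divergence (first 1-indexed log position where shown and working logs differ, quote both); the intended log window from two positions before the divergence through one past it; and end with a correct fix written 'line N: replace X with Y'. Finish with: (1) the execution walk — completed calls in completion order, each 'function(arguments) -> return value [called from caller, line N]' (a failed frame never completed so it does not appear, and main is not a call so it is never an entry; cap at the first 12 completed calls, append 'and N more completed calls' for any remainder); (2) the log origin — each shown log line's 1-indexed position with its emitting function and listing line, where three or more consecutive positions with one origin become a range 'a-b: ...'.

Answer: the defect is in screen_input at line 6.
Core observation: Position 4 is the first bad log line: 'screen_input returns 0' should read 'screen_input returns 3'.
Call chain: main -> map_offsets(0, 5) (called at line 51).
First divergence: at position 4 the run shows 'screen_input returns 0' where the working version logs 'screen_input returns 3'.
Intended log window:
  2: locate_pivot start: n=5 cutoff=9
  3: screen_input start, 5 items
  4: screen_input returns 3
  5: process_batch start: n=5 cutoff=9
Execution walk:
  screen_input([11, 4, 9, 8, 2]) -> 0  [called from locate_pivot, line 31]
  process_batch([11, 4, 9, 8, 2], 9) -> 1  [called from locate_pivot, line 32]
  trim_outliers(0, 1) -> 0  [called from locate_pivot, line 34]
  locate_pivot([11, 4, 9, 8, 2], 9) -> 0  [called from main, line 49]
  map_offsets(0, 5) -> 18  [called from main, line 51]
Log origin:
  1: emitted by main (line 48)
  2: emitted by locate_pivot (line 30)
  3: emitted by screen_input (line 2)
  4: emitted by screen_input (line 7)
  5: emitted by process_batch (line 11)
  6-10: emitted by process_batch (line 16)
  11: emitted by process_batch (line 17)
  12: emitted by locate_pivot (line 33)
  13: emitted by trim_outliers (line 21)
  14: emitted by main (line 50)
  15: emitted by map_offsets (line 37)
A correct fix: line 6: replace `0` with `1`.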